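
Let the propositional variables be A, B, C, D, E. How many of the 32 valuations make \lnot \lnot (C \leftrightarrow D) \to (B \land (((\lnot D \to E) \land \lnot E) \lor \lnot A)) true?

Initial set: {T (\lnot \lnot (C \leftrightarrow D) \to (B \land (((\lnot D \to E) \land \lnot E) \lor \lnot A)))}.
T (\lnot \lnot (C \leftrightarrow D) \to (B \land (((\lnot D \to E) \land \lnot E) \lor \lnot A))): β-rule — branch into F \lnot \lnot (C \leftrightarrow D)  //  T (B \land (((\lnot D \to E) \land \lnot E) \lor \lnot A)).
  branch 1 (add F \lnot \lnot (C \leftrightarrow D)):
    F \lnot \lnot (C \leftrightarrow D): drop double negation, giving F (C \leftrightarrow D).
    F (C \leftrightarrow D): β-rule — branch into T C, F D  //  F C, T D.
      branch 1.1 (add T C, F D):
        ○ open, literals {C=T, D=F}.
      branch 1.2 (add F C, T D):
        ○ open, literals {C=F, D=T}.
  branch 2 (add T (B \land (((\lnot D \to E) \land \lnot E) \lor \lnot A))):
    T (B \land (((\lnot D \to E) \land \lnot E) \lor \lnot A)): α-rule — add T B, T (((\lnot D \to E) \land \lnot E) \lor \lnot A).
    T (((\lnot D \to E) \land \lnot E) \lor \lnot A): β-rule — branch into T ((\lnot D \to E) \land \lnot E)  //  T \lnot A.
      branch 2.1 (add T ((\lnot D \to E) \land \lnot E)):
        T ((\lnot D \to E) \land \lnot E): α-rule — add T (\lnot D \to E), T \lnot E.
        T (\lnot D \to E): β-rule — branch into F \lnot D  //  T E.
          branch 2.1.1 (add F \lnot D):
            ○ open, literals {B=T, D=T, E=F}.
          branch 2.1.2 (add T E):
            × closes — contains both E and \lnot E.
      branch 2.2 (add T \lnot A):
        ○ open, literals {A=F, B=T}.
1 branch closed, 4 open.
Each open branch fixes some atoms; the unmentioned ones are free. Counting distinct full assignments: branch {C=T, D=F} (A, B, E) contributes 8 new; branch {C=F, D=T} (A, B, E) contributes 8 new; branch {B=T, D=T, E=F} (A, C) contributes 2 new; branch {A=F, B=T} (C, D, E) contributes 3 new. Total: 21.

21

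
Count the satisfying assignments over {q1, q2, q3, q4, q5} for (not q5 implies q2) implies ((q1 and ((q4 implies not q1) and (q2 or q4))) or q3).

22

Initial set: {((not q5 implies q2) implies ((q1 and ((q4 implies not q1) and (q2 or q4))) or q3))}.
((not q5 implies q2) implies ((q1 and ((q4 implies not q1) and (q2 or q4))) or q3)): β-rule — branch into not (not q5 implies q2)  //  ((q1 and ((q4 implies not q1) and (q2 or q4))) or q3).
  branch 1 (add not (not q5 implies q2)):
    not (not q5 implies q2): α-rule — add not q5, not q2.
    ○ open, literals {q2=false, q5=false}.
  branch 2 (add ((q1 and ((q4 implies not q1) and (q2 or q4))) or q3)):
    ((q1 and ((q4 implies not q1) and (q2 or q4))) or q3): β-rule — branch into (q1 and ((q4 implies not q1) and (q2 or q4)))  //  q3.
      branch 2.1 (add (q1 and ((q4 implies not q1) and (q2 or q4)))):
        (q1 and ((q4 implies not q1) and (q2 or q4))): α-rule — add q1, ((q4 implies not q1) and (q2 or q4)).
        ((q4 implies not q1) and (q2 or q4)): α-rule — add (q4 implies not q1), (q2 or q4).
        (q4 implies not q1): β-rule — branch into not q4  //  not q1.
          branch 2.1.1 (add not q4):
            (q2 or q4): β-rule — branch into q2  //  q4.
              branch 2.1.1.1 (add q2):
                ○ open, literals {q1=true, q2=true, q4=false}.
              branch 2.1.1.2 (add q4):
                × closes — contains both q4 and not q4.
          branch 2.1.2 (add not q1):
            × closes — contains both q1 and not q1.
      branch 2.2 (add q3):
        ○ open, literals {q3=true}.
2 branches closed, 3 open.
Each open branch fixes some atoms; the unmentioned ones are free. Counting distinct full assignments: branch {q2=false, q5=false} (q1, q3, q4) contributes 8 new; branch {q1=true, q2=true, q4=false} (q3, q5) contributes 4 new; branch {q3=true} (q1, q2, q4, q5) contributes 10 new. Total: 22.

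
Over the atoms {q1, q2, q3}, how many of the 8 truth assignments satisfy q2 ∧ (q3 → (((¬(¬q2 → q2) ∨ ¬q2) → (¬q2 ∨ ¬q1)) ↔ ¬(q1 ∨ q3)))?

Initial set: {(q2 ∧ (q3 → (((¬(¬q2 → q2) ∨ ¬q2) → (¬q2 ∨ ¬q1)) ↔ ¬(q1 ∨ q3))))}.
(q2 ∧ (q3 → (((¬(¬q2 → q2) ∨ ¬q2) → (¬q2 ∨ ¬q1)) ↔ ¬(q1 ∨ q3)))): α-rule — add q2, (q3 → (((¬(¬q2 → q2) ∨ ¬q2) → (¬q2 ∨ ¬q1)) ↔ ¬(q1 ∨ q3))).
(q3 → (((¬(¬q2 → q2) ∨ ¬q2) → (¬q2 ∨ ¬q1)) ↔ ¬(q1 ∨ q3))): β-rule — branch into ¬q3  //  (((¬(¬q2 → q2) ∨ ¬q2) → (¬q2 ∨ ¬q1)) ↔ ¬(q1 ∨ q3)).
  branch 1 (add ¬q3):
    ○ open, literals {q2=1, q3=0}.
  branch 2 (add (((¬(¬q2 → q2) ∨ ¬q2) → (¬q2 ∨ ¬q1)) ↔ ¬(q1 ∨ q3))):
    (((¬(¬q2 → q2) ∨ ¬q2) → (¬q2 ∨ ¬q1)) ↔ ¬(q1 ∨ q3)): β-rule — branch into ((¬(¬q2 → q2) ∨ ¬q2) → (¬q2 ∨ ¬q1)), ¬(q1 ∨ q3)  //  ¬((¬(¬q2 → q2) ∨ ¬q2) → (¬q2 ∨ ¬q1)), ¬¬(q1 ∨ q3).
      branch 2.1 (add ((¬(¬q2 → q2) ∨ ¬q2) → (¬q2 ∨ ¬q1)), ¬(q1 ∨ q3)):
        ¬(q1 ∨ q3): α-rule — add ¬q1, ¬q3.
        ((¬(¬q2 → q2) ∨ ¬q2) → (¬q2 ∨ ¬q1)): β-rule — branch into ¬(¬(¬q2 → q2) ∨ ¬q2)  //  (¬q2 ∨ ¬q1).
          branch 2.1.1 (add ¬(¬(¬q2 → q2) ∨ ¬q2)):
            ¬(¬(¬q2 → q2) ∨ ¬q2): α-rule — add ¬¬(¬q2 → q2), ¬¬q2.
            ¬¬(¬q2 → q2): β-rule — branch into ¬¬q2  //  q2.
              branch 2.1.1.1 (add ¬¬q2):
                ○ open, literals {q1=0, q2=1, q3=0}.
              branch 2.1.1.2 (add q2):
                ○ open, literals {q1=0, q2=1, q3=0}.
          branch 2.1.2 (add (¬q2 ∨ ¬q1)):
            (¬q2 ∨ ¬q1): β-rule — branch into ¬q2  //  ¬q1.
              branch 2.1.2.1 (add ¬q2):
                × closes — contains both q2 and ¬q2.
              branch 2.1.2.2 (add ¬q1):
                ○ open, literals {q1=0, q2=1, q3=0}.
      branch 2.2 (add ¬((¬(¬q2 → q2) ∨ ¬q2) → (¬q2 ∨ ¬q1)), ¬¬(q1 ∨ q3)):
        ¬((¬(¬q2 → q2) ∨ ¬q2) → (¬q2 ∨ ¬q1)): α-rule — add (¬(¬q2 → q2) ∨ ¬q2), ¬(¬q2 ∨ ¬q1).
        ¬(¬q2 ∨ ¬q1): α-rule — add ¬¬q2, ¬¬q1.
        ¬¬(q1 ∨ q3): β-rule — branch into q1  //  q3.
          branch 2.2.1 (add q1):
            (¬(¬q2 → q2) ∨ ¬q2): β-rule — branch into ¬(¬q2 → q2)  //  ¬q2.
              branch 2.2.1.1 (add ¬(¬q2 → q2)):
                ¬(¬q2 → q2): α-rule — add ¬q2, ¬q2.
                × closes — contains both q2 and ¬q2.
              branch 2.2.1.2 (add ¬q2):
                × closes — contains both q2 and ¬q2.
          branch 2.2.2 (add q3):
            (¬(¬q2 → q2) ∨ ¬q2): β-rule — branch into ¬(¬q2 → q2)  //  ¬q2.
              branch 2.2.2.1 (add ¬(¬q2 → q2)):
                ¬(¬q2 → q2): α-rule — add ¬q2, ¬q2.
                × closes — contains both q2 and ¬q2.
              branch 2.2.2.2 (add ¬q2):
                × closes — contains both q2 and ¬q2.
5 branches closed, 4 open.
Each open branch fixes some atoms; the unmentioned ones are free. Counting distinct full assignments: branch {q2=1, q3=0} (q1) contributes 2 new; branch {q1=0, q2=1, q3=0} (none free) contributes 0 new; branch {q1=0, q2=1, q3=0} (none free) contributes 0 new; branch {q1=0, q2=1, q3=0} (none free) contributes 0 new. Total: 2.

2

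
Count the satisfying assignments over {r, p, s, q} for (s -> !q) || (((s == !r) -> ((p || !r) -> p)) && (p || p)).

Initial set: {((s -> !q) || (((s == !r) -> ((p || !r) -> p)) && (p || p)))}.
((s -> !q) || (((s == !r) -> ((p || !r) -> p)) && (p || p))): β-rule — branch into (s -> !q)  //  (((s == !r) -> ((p || !r) -> p)) && (p || p)).
  branch 1 (add (s -> !q)):
    (s -> !q): β-rule — branch into !s  //  !q.
      branch 1.1 (add !s):
        ○ open, literals {s=0}.
      branch 1.2 (add !q):
        ○ open, literals {q=0}.
  branch 2 (add (((s == !r) -> ((p || !r) -> p)) && (p || p))):
    (((s == !r) -> ((p || !r) -> p)) && (p || p)): α-rule — add ((s == !r) -> ((p || !r) -> p)), (p || p).
    ((s == !r) -> ((p || !r) -> p)): β-rule — branch into !(s == !r)  //  ((p || !r) -> p).
      branch 2.1 (add !(s == !r)):
        (p || p): β-rule — branch into p  //  p.
          branch 2.1.1 (add p):
            !(s == !r): β-rule — branch into s, !!r  //  !s, !r.
              branch 2.1.1.1 (add s, !!r):
                ○ open, literals {p=1, r=1, s=1}.
              branch 2.1.1.2 (add !s, !r):
                ○ open, literals {p=1, r=0, s=0}.
          branch 2.1.2 (add p):
            !(s == !r): β-rule — branch into s, !!r  //  !s, !r.
              branch 2.1.2.1 (add s, !!r):
                ○ open, literals {p=1, r=1, s=1}.
              branch 2.1.2.2 (add !s, !r):
                ○ open, literals {p=1, r=0, s=0}.
      branch 2.2 (add ((p || !r) -> p)):
        (p || p): β-rule — branch into p  //  p.
          branch 2.2.1 (add p):
            ((p || !r) -> p): β-rule — branch into !(p || !r)  //  p.
              branch 2.2.1.1 (add !(p || !r)):
                !(p || !r): α-rule — add !p, !!r.
                × closes — contains both p and !p.
              branch 2.2.1.2 (add p):
                ○ open, literals {p=1}.
          branch 2.2.2 (add p):
            ((p || !r) -> p): β-rule — branch into !(p || !r)  //  p.
              branch 2.2.2.1 (add !(p || !r)):
                !(p || !r): α-rule — add !p, !!r.
                × closes — contains both p and !p.
              branch 2.2.2.2 (add p):
                ○ open, literals {p=1}.
2 branches closed, 8 open.
Each open branch fixes some atoms; the unmentioned ones are free. Counting distinct full assignments: branch {s=0} (r, p, q) contributes 8 new; branch {q=0} (r, p, s) contributes 4 new; branch {p=1, r=1, s=1} (q) contributes 1 new; branch {p=1, r=0, s=0} (q) contributes 0 new; branch {p=1, r=1, s=1} (q) contributes 0 new; branch {p=1, r=0, s=0} (q) contributes 0 new; branch {p=1} (r, s, q) contributes 1 new; branch {p=1} (r, s, q) contributes 0 new. Total: 14.

14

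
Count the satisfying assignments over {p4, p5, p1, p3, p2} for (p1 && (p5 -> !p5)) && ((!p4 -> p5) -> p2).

6

Initial set: {((p1 && (p5 -> !p5)) && ((!p4 -> p5) -> p2))}.
((p1 && (p5 -> !p5)) && ((!p4 -> p5) -> p2)): α-rule — add (p1 && (p5 -> !p5)), ((!p4 -> p5) -> p2).
(p1 && (p5 -> !p5)): α-rule — add p1, (p5 -> !p5).
((!p4 -> p5) -> p2): β-rule — branch into !(!p4 -> p5)  //  p2.
  branch 1 (add !(!p4 -> p5)):
    !(!p4 -> p5): α-rule — add !p4, !p5.
    (p5 -> !p5): β-rule — branch into !p5  //  !p5.
      branch 1.1 (add !p5):
        ○ open, literals {p1=1, p4=0, p5=0}.
      branch 1.2 (add !p5):
        ○ open, literals {p1=1, p4=0, p5=0}.
  branch 2 (add p2):
    (p5 -> !p5): β-rule — branch into !p5  //  !p5.
      branch 2.1 (add !p5):
        ○ open, literals {p1=1, p2=1, p5=0}.
      branch 2.2 (add !p5):
        ○ open, literals {p1=1, p2=1, p5=0}.
0 branches closed, 4 open.
Each open branch fixes some atoms; the unmentioned ones are free. Counting distinct full assignments: branch {p1=1, p4=0, p5=0} (p3, p2) contributes 4 new; branch {p1=1, p4=0, p5=0} (p3, p2) contributes 0 new; branch {p1=1, p2=1, p5=0} (p4, p3) contributes 2 new; branch {p1=1, p2=1, p5=0} (p4, p3) contributes 0 new. Total: 6.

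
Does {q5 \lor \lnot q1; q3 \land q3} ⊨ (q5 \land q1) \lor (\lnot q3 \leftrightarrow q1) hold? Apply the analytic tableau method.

Yes

Initial set: {(q5 \lor \lnot q1); (q3 \land q3); \lnot ((q5 \land q1) \lor (\lnot q3 \leftrightarrow q1))}.
(q3 \land q3): α-rule — add q3, q3.
\lnot ((q5 \land q1) \lor (\lnot q3 \leftrightarrow q1)): α-rule — add \lnot (q5 \land q1), \lnot (\lnot q3 \leftrightarrow q1).
(q5 \lor \lnot q1): β-rule — branch into q5  //  \lnot q1.
  branch 1 (add q5):
    \lnot (q5 \land q1): β-rule — branch into \lnot q5  //  \lnot q1.
      branch 1.1 (add \lnot q5):
        × closes — contains both q5 and \lnot q5.
      branch 1.2 (add \lnot q1):
        \lnot (\lnot q3 \leftrightarrow q1): β-rule — branch into \lnot q3, \lnot q1  //  \lnot \lnot q3, q1.
          branch 1.2.1 (add \lnot q3, \lnot q1):
            × closes — contains both q3 and \lnot q3.
          branch 1.2.2 (add \lnot \lnot q3, q1):
            × closes — contains both q1 and \lnot q1.
  branch 2 (add \lnot q1):
    \lnot (q5 \land q1): β-rule — branch into \lnot q5  //  \lnot q1.
      branch 2.1 (add \lnot q5):
        \lnot (\lnot q3 \leftrightarrow q1): β-rule — branch into \lnot q3, \lnot q1  //  \lnot \lnot q3, q1.
          branch 2.1.1 (add \lnot q3, \lnot q1):
            × closes — contains both q3 and \lnot q3.
          branch 2.1.2 (add \lnot \lnot q3, q1):
            × closes — contains both q1 and \lnot q1.
      branch 2.2 (add \lnot q1):
        \lnot (\lnot q3 \leftrightarrow q1): β-rule — branch into \lnot q3, \lnot q1  //  \lnot \lnot q3, q1.
          branch 2.2.1 (add \lnot q3, \lnot q1):
            × closes — contains both q3 and \lnot q3.
          branch 2.2.2 (add \lnot \lnot q3, q1):
            × closes — contains both q1 and \lnot q1.
All 7 branches close.
Every branch closed, so the premises entail the conclusion.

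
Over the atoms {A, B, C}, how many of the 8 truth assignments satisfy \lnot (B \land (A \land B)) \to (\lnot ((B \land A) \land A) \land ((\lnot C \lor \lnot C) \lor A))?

Initial set: {T (\lnot (B \land (A \land B)) \to (\lnot ((B \land A) \land A) \land ((\lnot C \lor \lnot C) \lor A)))}.
T (\lnot (B \land (A \land B)) \to (\lnot ((B \land A) \land A) \land ((\lnot C \lor \lnot C) \lor A))): β-rule — branch into F \lnot (B \land (A \land B))  //  T (\lnot ((B \land A) \land A) \land ((\lnot C \lor \lnot C) \lor A)).
  branch 1 (add F \lnot (B \land (A \land B))):
    F \lnot (B \land (A \land B)): α-rule — add T B, T (A \land B).
    T (A \land B): α-rule — add T A, T B.
    ○ open, literals {A=true, B=true}.
  branch 2 (add T (\lnot ((B \land A) \land A) \land ((\lnot C \lor \lnot C) \lor A))):
    T (\lnot ((B \land A) \land A) \land ((\lnot C \lor \lnot C) \lor A)): α-rule — add T \lnot ((B \land A) \land A), T ((\lnot C \lor \lnot C) \lor A).
    T \lnot ((B \land A) \land A): β-rule — branch into F (B \land A)  //  F A.
      branch 2.1 (add F (B \land A)):
        T ((\lnot C \lor \lnot C) \lor A): β-rule — branch into T (\lnot C \lor \lnot C)  //  T A.
          branch 2.1.1 (add T (\lnot C \lor \lnot C)):
            F (B \land A): β-rule — branch into F B  //  F A.
              branch 2.1.1.1 (add F B):
                T (\lnot C \lor \lnot C): β-rule — branch into T \lnot C  //  T \lnot C.
                  branch 2.1.1.1.1 (add T \lnot C):
                    ○ open, literals {B=false, C=false}.
                  branch 2.1.1.1.2 (add T \lnot C):
                    ○ open, literals {B=false, C=false}.
              branch 2.1.1.2 (add F A):
                T (\lnot C \lor \lnot C): β-rule — branch into T \lnot C  //  T \lnot C.
                  branch 2.1.1.2.1 (add T \lnot C):
                    ○ open, literals {A=false, C=false}.
                  branch 2.1.1.2.2 (add T \lnot C):
                    ○ open, literals {A=false, C=false}.
          branch 2.1.2 (add T A):
            F (B \land A): β-rule — branch into F B  //  F A.
              branch 2.1.2.1 (add F B):
                ○ open, literals {A=true, B=false}.
              branch 2.1.2.2 (add F A):
                × closes — contains both A and \lnot A.
      branch 2.2 (add F A):
        T ((\lnot C \lor \lnot C) \lor A): β-rule — branch into T (\lnot C \lor \lnot C)  //  T A.
          branch 2.2.1 (add T (\lnot C \lor \lnot C)):
            T (\lnot C \lor \lnot C): β-rule — branch into T \lnot C  //  T \lnot C.
              branch 2.2.1.1 (add T \lnot C):
                ○ open, literals {A=false, C=false}.
              branch 2.2.1.2 (add T \lnot C):
                ○ open, literals {A=false, C=false}.
          branch 2.2.2 (add T A):
            × closes — contains both A and \lnot A.
2 branches closed, 8 open.
Each open branch fixes some atoms; the unmentioned ones are free. Counting distinct full assignments: branch {A=true, B=true} (C) contributes 2 new; branch {B=false, C=false} (A) contributes 2 new; branch {B=false, C=false} (A) contributes 0 new; branch {A=false, C=false} (B) contributes 1 new; branch {A=false, C=false} (B) contributes 0 new; branch {A=true, B=false} (C) contributes 1 new; branch {A=false, C=false} (B) contributes 0 new; branch {A=false, C=false} (B) contributes 0 new. Total: 6.

6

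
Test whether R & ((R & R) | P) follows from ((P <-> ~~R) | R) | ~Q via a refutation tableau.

Initial set: {(((P <-> ~~R) | R) | ~Q); ~(R & ((R & R) | P))}.
(((P <-> ~~R) | R) | ~Q): β-rule — branch into ((P <-> ~~R) | R)  //  ~Q.
  branch 1 (add ((P <-> ~~R) | R)):
    ~(R & ((R & R) | P)): β-rule — branch into ~R  //  ~((R & R) | P).
      branch 1.1 (add ~R):
        ((P <-> ~~R) | R): β-rule — branch into (P <-> ~~R)  //  R.
          branch 1.1.1 (add (P <-> ~~R)):
            (P <-> ~~R): β-rule — branch into P, ~~R  //  ~P, ~~~R.
              branch 1.1.1.1 (add P, ~~R):
                ~~R: drop double negation, giving R.
                × closes — contains both R and ~R.
              branch 1.1.1.2 (add ~P, ~~~R):
                ~~~R: drop double negation, giving ~R.
                ○ open, literals {P=0, R=0}.
          branch 1.1.2 (add R):
            × closes — contains both R and ~R.
      branch 1.2 (add ~((R & R) | P)):
        ~((R & R) | P): α-rule — add ~(R & R), ~P.
        ((P <-> ~~R) | R): β-rule — branch into (P <-> ~~R)  //  R.
          branch 1.2.1 (add (P <-> ~~R)):
            ~(R & R): β-rule — branch into ~R  //  ~R.
              branch 1.2.1.1 (add ~R):
                (P <-> ~~R): β-rule — branch into P, ~~R  //  ~P, ~~~R.
                  branch 1.2.1.1.1 (add P, ~~R):
                    × closes — contains both P and ~P.
                  branch 1.2.1.1.2 (add ~P, ~~~R):
                    ~~~R: drop double negation, giving ~R.
                    ○ open, literals {P=0, R=0}.
              branch 1.2.1.2 (add ~R):
                (P <-> ~~R): β-rule — branch into P, ~~R  //  ~P, ~~~R.
                  branch 1.2.1.2.1 (add P, ~~R):
                    × closes — contains both P and ~P.
                  branch 1.2.1.2.2 (add ~P, ~~~R):
                    ~~~R: drop double negation, giving ~R.
                    ○ open, literals {P=0, R=0}.
          branch 1.2.2 (add R):
            ~(R & R): β-rule — branch into ~R  //  ~R.
              branch 1.2.2.1 (add ~R):
                × closes — contains both R and ~R.
              branch 1.2.2.2 (add ~R):
                × closes — contains both R and ~R.
  branch 2 (add ~Q):
    ~(R & ((R & R) | P)): β-rule — branch into ~R  //  ~((R & R) | P).
      branch 2.1 (add ~R):
        ○ open, literals {Q=0, R=0}.
      branch 2.2 (add ~((R & R) | P)):
        ~((R & R) | P): α-rule — add ~(R & R), ~P.
        ~(R & R): β-rule — branch into ~R  //  ~R.
          branch 2.2.1 (add ~R):
            ○ open, literals {P=0, Q=0, R=0}.
          branch 2.2.2 (add ~R):
            ○ open, literals {P=0, Q=0, R=0}.
6 branches closed, 6 open.
An open branch gives a countermodel: P=0, R=0 (unmentioned atoms arbitrary); the premises hold there but the conclusion fails.

No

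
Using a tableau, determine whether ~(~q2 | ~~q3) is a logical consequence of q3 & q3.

No

Initial set: {(q3 & q3); ~~(~q2 | ~~q3)}.
(q3 & q3): α-rule — add q3, q3.
~~(~q2 | ~~q3): β-rule — branch into ~q2  //  ~~q3.
  branch 1 (add ~q2):
    ○ open, literals {q2=0, q3=1}.
  branch 2 (add ~~q3):
    ~~q3: drop double negation, giving q3.
    ○ open, literals {q3=1}.
0 branches closed, 2 open.
An open branch gives a countermodel: q2=0, q3=1 (unmentioned atoms arbitrary); the premises hold there but the conclusion fails.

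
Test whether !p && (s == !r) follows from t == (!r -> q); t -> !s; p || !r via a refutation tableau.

Initial set: {T (t == (!r -> q)); T (t -> !s); T (p || !r); F (!p && (s == !r))}.
T (t == (!r -> q)): β-rule — branch into T t, T (!r -> q)  //  F t, F (!r -> q).
  branch 1 (add T t, T (!r -> q)):
    T (t -> !s): β-rule — branch into F t  //  T !s.
      branch 1.1 (add F t):
        × closes — contains both t and !t.
      branch 1.2 (add T !s):
        T (p || !r): β-rule — branch into T p  //  T !r.
          branch 1.2.1 (add T p):
            F (!p && (s == !r)): β-rule — branch into F !p  //  F (s == !r).
              branch 1.2.1.1 (add F !p):
                T (!r -> q): β-rule — branch into F !r  //  T q.
                  branch 1.2.1.1.1 (add F !r):
                    ○ open, literals {p=true, r=true, s=false, t=true}.
                  branch 1.2.1.1.2 (add T q):
                    ○ open, literals {p=true, q=true, s=false, t=true}.
              branch 1.2.1.2 (add F (s == !r)):
                T (!r -> q): β-rule — branch into F !r  //  T q.
                  branch 1.2.1.2.1 (add F !r):
                    F (s == !r): β-rule — branch into T s, F !r  //  F s, T !r.
                      branch 1.2.1.2.1.1 (add T s, F !r):
                        × closes — contains both s and !s.
                      branch 1.2.1.2.1.2 (add F s, T !r):
                        × closes — contains both r and !r.
                  branch 1.2.1.2.2 (add T q):
                    F (s == !r): β-rule — branch into T s, F !r  //  F s, T !r.
                      branch 1.2.1.2.2.1 (add T s, F !r):
                        × closes — contains both s and !s.
                      branch 1.2.1.2.2.2 (add F s, T !r):
                        ○ open, literals {p=true, q=true, r=false, s=false, t=true}.
          branch 1.2.2 (add T !r):
            F (!p && (s == !r)): β-rule — branch into F !p  //  F (s == !r).
              branch 1.2.2.1 (add F !p):
                T (!r -> q): β-rule — branch into F !r  //  T q.
                  branch 1.2.2.1.1 (add F !r):
                    × closes — contains both r and !r.
                  branch 1.2.2.1.2 (add T q):
                    ○ open, literals {p=true, q=true, r=false, s=false, t=true}.
              branch 1.2.2.2 (add F (s == !r)):
                T (!r -> q): β-rule — branch into F !r  //  T q.
                  branch 1.2.2.2.1 (add F !r):
                    × closes — contains both r and !r.
                  branch 1.2.2.2.2 (add T q):
                    F (s == !r): β-rule — branch into T s, F !r  //  F s, T !r.
                      branch 1.2.2.2.2.1 (add T s, F !r):
                        × closes — contains both s and !s.
                      branch 1.2.2.2.2.2 (add F s, T !r):
                        ○ open, literals {q=true, r=false, s=false, t=true}.
  branch 2 (add F t, F (!r -> q)):
    F (!r -> q): α-rule — add T !r, F q.
    T (t -> !s): β-rule — branch into F t  //  T !s.
      branch 2.1 (add F t):
        T (p || !r): β-rule — branch into T p  //  T !r.
          branch 2.1.1 (add T p):
            F (!p && (s == !r)): β-rule — branch into F !p  //  F (s == !r).
              branch 2.1.1.1 (add F !p):
                ○ open, literals {p=true, q=false, r=false, t=false}.
              branch 2.1.1.2 (add F (s == !r)):
                F (s == !r): β-rule — branch into T s, F !r  //  F s, T !r.
                  branch 2.1.1.2.1 (add T s, F !r):
                    × closes — contains both r and !r.
                  branch 2.1.1.2.2 (add F s, T !r):
                    ○ open, literals {p=true, q=false, r=false, s=false, t=false}.
          branch 2.1.2 (add T !r):
            F (!p && (s == !r)): β-rule — branch into F !p  //  F (s == !r).
              branch 2.1.2.1 (add F !p):
                ○ open, literals {p=true, q=false, r=false, t=false}.
              branch 2.1.2.2 (add F (s == !r)):
                F (s == !r): β-rule — branch into T s, F !r  //  F s, T !r.
                  branch 2.1.2.2.1 (add T s, F !r):
                    × closes — contains both r and !r.
                  branch 2.1.2.2.2 (add F s, T !r):
                    ○ open, literals {q=false, r=false, s=false, t=false}.
      branch 2.2 (add T !s):
        T (p || !r): β-rule — branch into T p  //  T !r.
          branch 2.2.1 (add T p):
            F (!p && (s == !r)): β-rule — branch into F !p  //  F (s == !r).
              branch 2.2.1.1 (add F !p):
                ○ open, literals {p=true, q=false, r=false, s=false, t=false}.
              branch 2.2.1.2 (add F (s == !r)):
                F (s == !r): β-rule — branch into T s, F !r  //  F s, T !r.
                  branch 2.2.1.2.1 (add T s, F !r):
                    × closes — contains both s and !s.
                  branch 2.2.1.2.2 (add F s, T !r):
                    ○ open, literals {p=true, q=false, r=false, s=false, t=false}.
          branch 2.2.2 (add T !r):
            F (!p && (s == !r)): β-rule — branch into F !p  //  F (s == !r).
              branch 2.2.2.1 (add F !p):
                ○ open, literals {p=true, q=false, r=false, s=false, t=false}.
              branch 2.2.2.2 (add F (s == !r)):
                F (s == !r): β-rule — branch into T s, F !r  //  F s, T !r.
                  branch 2.2.2.2.1 (add T s, F !r):
                    × closes — contains both s and !s.
                  branch 2.2.2.2.2 (add F s, T !r):
                    ○ open, literals {q=false, r=false, s=false, t=false}.
11 branches closed, 13 open.
An open branch gives a countermodel: p=true, r=true, s=false, t=true (unmentioned atoms arbitrary); the premises hold there but the conclusion fails.

No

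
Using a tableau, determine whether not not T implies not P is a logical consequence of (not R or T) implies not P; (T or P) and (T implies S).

Initial set: {((not R or T) implies not P); ((T or P) and (T implies S)); not (not not T implies not P)}.
((T or P) and (T implies S)): α-rule — add (T or P), (T implies S).
not (not not T implies not P): α-rule — add not not T, not not P.
not not T: drop double negation, giving T.
((not R or T) implies not P): β-rule — branch into not (not R or T)  //  not P.
  branch 1 (add not (not R or T)):
    not (not R or T): α-rule — add not not R, not T.
    × closes — contains both T and not T.
  branch 2 (add not P):
    × closes — contains both P and not P.
All 2 branches close.
Every branch closed, so the premises entail the conclusion.

Yes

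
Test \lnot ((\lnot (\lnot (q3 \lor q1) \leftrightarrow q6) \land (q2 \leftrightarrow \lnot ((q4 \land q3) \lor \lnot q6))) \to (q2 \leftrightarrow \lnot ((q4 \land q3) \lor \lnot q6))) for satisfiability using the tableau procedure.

Initial set: {\lnot ((\lnot (\lnot (q3 \lor q1) \leftrightarrow q6) \land (q2 \leftrightarrow \lnot ((q4 \land q3) \lor \lnot q6))) \to (q2 \leftrightarrow \lnot ((q4 \land q3) \lor \lnot q6)))}.
\lnot ((\lnot (\lnot (q3 \lor q1) \leftrightarrow q6) \land (q2 \leftrightarrow \lnot ((q4 \land q3) \lor \lnot q6))) \to (q2 \leftrightarrow \lnot ((q4 \land q3) \lor \lnot q6))): α-rule — add (\lnot (\lnot (q3 \lor q1) \leftrightarrow q6) \land (q2 \leftrightarrow \lnot ((q4 \land q3) \lor \lnot q6))), \lnot (q2 \leftrightarrow \lnot ((q4 \land q3) \lor \lnot q6)).
(\lnot (\lnot (q3 \lor q1) \leftrightarrow q6) \land (q2 \leftrightarrow \lnot ((q4 \land q3) \lor \lnot q6))): α-rule — add \lnot (\lnot (q3 \lor q1) \leftrightarrow q6), (q2 \leftrightarrow \lnot ((q4 \land q3) \lor \lnot q6)).
\lnot (q2 \leftrightarrow \lnot ((q4 \land q3) \lor \lnot q6)): β-rule — branch into q2, \lnot \lnot ((q4 \land q3) \lor \lnot q6)  //  \lnot q2, \lnot ((q4 \land q3) \lor \lnot q6).
  branch 1 (add q2, \lnot \lnot ((q4 \land q3) \lor \lnot q6)):
    \lnot (\lnot (q3 \lor q1) \leftrightarrow q6): β-rule — branch into \lnot (q3 \lor q1), \lnot q6  //  \lnot \lnot (q3 \lor q1), q6.
      branch 1.1 (add \lnot (q3 \lor q1), \lnot q6):
        \lnot (q3 \lor q1): α-rule — add \lnot q3, \lnot q1.
        (q2 \leftrightarrow \lnot ((q4 \land q3) \lor \lnot q6)): β-rule — branch into q2, \lnot ((q4 \land q3) \lor \lnot q6)  //  \lnot q2, \lnot \lnot ((q4 \land q3) \lor \lnot q6).
          branch 1.1.1 (add q2, \lnot ((q4 \land q3) \lor \lnot q6)):
            \lnot ((q4 \land q3) \lor \lnot q6): α-rule — add \lnot (q4 \land q3), \lnot \lnot q6.
            × closes — contains both q6 and \lnot q6.
          branch 1.1.2 (add \lnot q2, \lnot \lnot ((q4 \land q3) \lor \lnot q6)):
            × closes — contains both q2 and \lnot q2.
      branch 1.2 (add \lnot \lnot (q3 \lor q1), q6):
        (q2 \leftrightarrow \lnot ((q4 \land q3) \lor \lnot q6)): β-rule — branch into q2, \lnot ((q4 \land q3) \lor \lnot q6)  //  \lnot q2, \lnot \lnot ((q4 \land q3) \lor \lnot q6).
          branch 1.2.1 (add q2, \lnot ((q4 \land q3) \lor \lnot q6)):
            \lnot ((q4 \land q3) \lor \lnot q6): α-rule — add \lnot (q4 \land q3), \lnot \lnot q6.
            \lnot \lnot ((q4 \land q3) \lor \lnot q6): β-rule — branch into (q4 \land q3)  //  \lnot q6.
              branch 1.2.1.1 (add (q4 \land q3)):
                (q4 \land q3): α-rule — add q4, q3.
                \lnot \lnot (q3 \lor q1): β-rule — branch into q3  //  q1.
                  branch 1.2.1.1.1 (add q3):
                    \lnot (q4 \land q3): β-rule — branch into \lnot q4  //  \lnot q3.
                      branch 1.2.1.1.1.1 (add \lnot q4):
                        × closes — contains both q4 and \lnot q4.
                      branch 1.2.1.1.1.2 (add \lnot q3):
                        × closes — contains both q3 and \lnot q3.
                  branch 1.2.1.1.2 (add q1):
                    \lnot (q4 \land q3): β-rule — branch into \lnot q4  //  \lnot q3.
                      branch 1.2.1.1.2.1 (add \lnot q4):
                        × closes — contains both q4 and \lnot q4.
                      branch 1.2.1.1.2.2 (add \lnot q3):
                        × closes — contains both q3 and \lnot q3.
              branch 1.2.1.2 (add \lnot q6):
                × closes — contains both q6 and \lnot q6.
          branch 1.2.2 (add \lnot q2, \lnot \lnot ((q4 \land q3) \lor \lnot q6)):
            × closes — contains both q2 and \lnot q2.
  branch 2 (add \lnot q2, \lnot ((q4 \land q3) \lor \lnot q6)):
    \lnot ((q4 \land q3) \lor \lnot q6): α-rule — add \lnot (q4 \land q3), \lnot \lnot q6.
    \lnot (\lnot (q3 \lor q1) \leftrightarrow q6): β-rule — branch into \lnot (q3 \lor q1), \lnot q6  //  \lnot \lnot (q3 \lor q1), q6.
      branch 2.1 (add \lnot (q3 \lor q1), \lnot q6):
        × closes — contains both q6 and \lnot q6.
      branch 2.2 (add \lnot \lnot (q3 \lor q1), q6):
        (q2 \leftrightarrow \lnot ((q4 \land q3) \lor \lnot q6)): β-rule — branch into q2, \lnot ((q4 \land q3) \lor \lnot q6)  //  \lnot q2, \lnot \lnot ((q4 \land q3) \lor \lnot q6).
          branch 2.2.1 (add q2, \lnot ((q4 \land q3) \lor \lnot q6)):
            × closes — contains both q2 and \lnot q2.
          branch 2.2.2 (add \lnot q2, \lnot \lnot ((q4 \land q3) \lor \lnot q6)):
            \lnot (q4 \land q3): β-rule — branch into \lnot q4  //  \lnot q3.
              branch 2.2.2.1 (add \lnot q4):
                \lnot \lnot (q3 \lor q1): β-rule — branch into q3  //  q1.
                  branch 2.2.2.1.1 (add q3):
                    \lnot \lnot ((q4 \land q3) \lor \lnot q6): β-rule — branch into (q4 \land q3)  //  \lnot q6.
                      branch 2.2.2.1.1.1 (add (q4 \land q3)):
                        (q4 \land q3): α-rule — add q4, q3.
                        × closes — contains both q4 and \lnot q4.
                      branch 2.2.2.1.1.2 (add \lnot q6):
                        × closes — contains both q6 and \lnot q6.
                  branch 2.2.2.1.2 (add q1):
                    \lnot \lnot ((q4 \land q3) \lor \lnot q6): β-rule — branch into (q4 \land q3)  //  \lnot q6.
                      branch 2.2.2.1.2.1 (add (q4 \land q3)):
                        (q4 \land q3): α-rule — add q4, q3.
                        × closes — contains both q4 and \lnot q4.
                      branch 2.2.2.1.2.2 (add \lnot q6):
                        × closes — contains both q6 and \lnot q6.
              branch 2.2.2.2 (add \lnot q3):
                \lnot \lnot (q3 \lor q1): β-rule — branch into q3  //  q1.
                  branch 2.2.2.2.1 (add q3):
                    × closes — contains both q3 and \lnot q3.
                  branch 2.2.2.2.2 (add q1):
                    \lnot \lnot ((q4 \land q3) \lor \lnot q6): β-rule — branch into (q4 \land q3)  //  \lnot q6.
                      branch 2.2.2.2.2.1 (add (q4 \land q3)):
                        (q4 \land q3): α-rule — add q4, q3.
                        × closes — contains both q3 and \lnot q3.
                      branch 2.2.2.2.2.2 (add \lnot q6):
                        × closes — contains both q6 and \lnot q6.
All 17 branches close.
Every branch closed; the formula is unsatisfiable.

Unsatisfiable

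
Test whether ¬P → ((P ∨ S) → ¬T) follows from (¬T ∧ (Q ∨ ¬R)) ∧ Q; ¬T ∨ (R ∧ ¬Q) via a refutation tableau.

Yes

Initial set: {((¬T ∧ (Q ∨ ¬R)) ∧ Q); (¬T ∨ (R ∧ ¬Q)); ¬(¬P → ((P ∨ S) → ¬T))}.
((¬T ∧ (Q ∨ ¬R)) ∧ Q): α-rule — add (¬T ∧ (Q ∨ ¬R)), Q.
¬(¬P → ((P ∨ S) → ¬T)): α-rule — add ¬P, ¬((P ∨ S) → ¬T).
(¬T ∧ (Q ∨ ¬R)): α-rule — add ¬T, (Q ∨ ¬R).
¬((P ∨ S) → ¬T): α-rule — add (P ∨ S), ¬¬T.
× closes — contains both T and ¬T.
All 1 branch closes.
Every branch closed, so the premises entail the conclusion.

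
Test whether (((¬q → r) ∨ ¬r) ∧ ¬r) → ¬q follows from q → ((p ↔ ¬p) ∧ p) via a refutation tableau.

Initial set: {(q → ((p ↔ ¬p) ∧ p)); ¬((((¬q → r) ∨ ¬r) ∧ ¬r) → ¬q)}.
¬((((¬q → r) ∨ ¬r) ∧ ¬r) → ¬q): α-rule — add (((¬q → r) ∨ ¬r) ∧ ¬r), ¬¬q.
(((¬q → r) ∨ ¬r) ∧ ¬r): α-rule — add ((¬q → r) ∨ ¬r), ¬r.
(q → ((p ↔ ¬p) ∧ p)): β-rule — branch into ¬q  //  ((p ↔ ¬p) ∧ p).
  branch 1 (add ¬q):
    × closes — contains both q and ¬q.
  branch 2 (add ((p ↔ ¬p) ∧ p)):
    ((p ↔ ¬p) ∧ p): α-rule — add (p ↔ ¬p), p.
    ((¬q → r) ∨ ¬r): β-rule — branch into (¬q → r)  //  ¬r.
      branch 2.1 (add (¬q → r)):
        (p ↔ ¬p): β-rule — branch into p, ¬p  //  ¬p, ¬¬p.
          branch 2.1.1 (add p, ¬p):
            × closes — contains both p and ¬p.
          branch 2.1.2 (add ¬p, ¬¬p):
            × closes — contains both p and ¬p.
      branch 2.2 (add ¬r):
        (p ↔ ¬p): β-rule — branch into p, ¬p  //  ¬p, ¬¬p.
          branch 2.2.1 (add p, ¬p):
            × closes — contains both p and ¬p.
          branch 2.2.2 (add ¬p, ¬¬p):
            × closes — contains both p and ¬p.
All 5 branches close.
Every branch closed, so the premises entail the conclusion.

Yes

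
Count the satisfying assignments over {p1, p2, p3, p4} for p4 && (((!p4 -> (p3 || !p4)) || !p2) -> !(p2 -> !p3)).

Initial set: {(p4 && (((!p4 -> (p3 || !p4)) || !p2) -> !(p2 -> !p3)))}.
(p4 && (((!p4 -> (p3 || !p4)) || !p2) -> !(p2 -> !p3))): α-rule — add p4, (((!p4 -> (p3 || !p4)) || !p2) -> !(p2 -> !p3)).
(((!p4 -> (p3 || !p4)) || !p2) -> !(p2 -> !p3)): β-rule — branch into !((!p4 -> (p3 || !p4)) || !p2)  //  !(p2 -> !p3).
  branch 1 (add !((!p4 -> (p3 || !p4)) || !p2)):
    !((!p4 -> (p3 || !p4)) || !p2): α-rule — add !(!p4 -> (p3 || !p4)), !!p2.
    !(!p4 -> (p3 || !p4)): α-rule — add !p4, !(p3 || !p4).
    × closes — contains both p4 and !p4.
  branch 2 (add !(p2 -> !p3)):
    !(p2 -> !p3): α-rule — add p2, !!p3.
    ○ open, literals {p2=true, p3=true, p4=true}.
1 branch closed, 1 open.
Each open branch fixes some atoms; the unmentioned ones are free. Counting distinct full assignments: branch {p2=true, p3=true, p4=true} (p1) contributes 2 new. Total: 2.

2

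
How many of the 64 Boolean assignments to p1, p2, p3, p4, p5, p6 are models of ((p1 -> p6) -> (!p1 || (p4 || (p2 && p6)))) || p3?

62

Initial set: {(((p1 -> p6) -> (!p1 || (p4 || (p2 && p6)))) || p3)}.
(((p1 -> p6) -> (!p1 || (p4 || (p2 && p6)))) || p3): β-rule — branch into ((p1 -> p6) -> (!p1 || (p4 || (p2 && p6))))  //  p3.
  branch 1 (add ((p1 -> p6) -> (!p1 || (p4 || (p2 && p6))))):
    ((p1 -> p6) -> (!p1 || (p4 || (p2 && p6)))): β-rule — branch into !(p1 -> p6)  //  (!p1 || (p4 || (p2 && p6))).
      branch 1.1 (add !(p1 -> p6)):
        !(p1 -> p6): α-rule — add p1, !p6.
        ○ open, literals {p1=1, p6=0}.
      branch 1.2 (add (!p1 || (p4 || (p2 && p6)))):
        (!p1 || (p4 || (p2 && p6))): β-rule — branch into !p1  //  (p4 || (p2 && p6)).
          branch 1.2.1 (add !p1):
            ○ open, literals {p1=0}.
          branch 1.2.2 (add (p4 || (p2 && p6))):
            (p4 || (p2 && p6)): β-rule — branch into p4  //  (p2 && p6).
              branch 1.2.2.1 (add p4):
                ○ open, literals {p4=1}.
              branch 1.2.2.2 (add (p2 && p6)):
                (p2 && p6): α-rule — add p2, p6.
                ○ open, literals {p2=1, p6=1}.
  branch 2 (add p3):
    ○ open, literals {p3=1}.
0 branches closed, 5 open.
Each open branch fixes some atoms; the unmentioned ones are free. Counting distinct full assignments: branch {p1=1, p6=0} (p2, p3, p4, p5) contributes 16 new; branch {p1=0} (p2, p3, p4, p5, p6) contributes 32 new; branch {p4=1} (p1, p2, p3, p5, p6) contributes 8 new; branch {p2=1, p6=1} (p1, p3, p4, p5) contributes 4 new; branch {p3=1} (p1, p2, p4, p5, p6) contributes 2 new. Total: 62.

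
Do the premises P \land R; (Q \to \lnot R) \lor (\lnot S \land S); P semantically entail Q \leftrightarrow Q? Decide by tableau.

Initial set: {(P \land R); ((Q \to \lnot R) \lor (\lnot S \land S)); P; \lnot (Q \leftrightarrow Q)}.
(P \land R): α-rule — add P, R.
((Q \to \lnot R) \lor (\lnot S \land S)): β-rule — branch into (Q \to \lnot R)  //  (\lnot S \land S).
  branch 1 (add (Q \to \lnot R)):
    \lnot (Q \leftrightarrow Q): β-rule — branch into Q, \lnot Q  //  \lnot Q, Q.
      branch 1.1 (add Q, \lnot Q):
        × closes — contains both Q and \lnot Q.
      branch 1.2 (add \lnot Q, Q):
        × closes — contains both Q and \lnot Q.
  branch 2 (add (\lnot S \land S)):
    (\lnot S \land S): α-rule — add \lnot S, S.
    × closes — contains both S and \lnot S.
All 3 branches close.
Every branch closed, so the premises entail the conclusion.

Yes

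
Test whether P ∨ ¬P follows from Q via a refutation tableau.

Yes

Initial set: {Q; ¬(P ∨ ¬P)}.
¬(P ∨ ¬P): α-rule — add ¬P, ¬¬P.
× closes — contains both P and ¬P.
All 1 branch closes.
Every branch closed, so the premises entail the conclusion.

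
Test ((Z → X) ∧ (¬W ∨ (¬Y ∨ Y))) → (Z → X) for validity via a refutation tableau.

Valid

Assume the negation and expand:
Initial set: {F (((Z → X) ∧ (¬W ∨ (¬Y ∨ Y))) → (Z → X))}.
F (((Z → X) ∧ (¬W ∨ (¬Y ∨ Y))) → (Z → X)): α-rule — add T ((Z → X) ∧ (¬W ∨ (¬Y ∨ Y))), F (Z → X).
T ((Z → X) ∧ (¬W ∨ (¬Y ∨ Y))): α-rule — add T (Z → X), T (¬W ∨ (¬Y ∨ Y)).
F (Z → X): α-rule — add T Z, F X.
T (Z → X): β-rule — branch into F Z  //  T X.
  branch 1 (add F Z):
    × closes — contains both Z and ¬Z.
  branch 2 (add T X):
    × closes — contains both X and ¬X.
All 2 branches close.
Every branch closed, so the negation is unsatisfiable and the formula is valid.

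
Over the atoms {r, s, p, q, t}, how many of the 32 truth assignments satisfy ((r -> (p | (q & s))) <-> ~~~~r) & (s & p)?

4

Initial set: {T (((r -> (p | (q & s))) <-> ~~~~r) & (s & p))}.
T (((r -> (p | (q & s))) <-> ~~~~r) & (s & p)): α-rule — add T ((r -> (p | (q & s))) <-> ~~~~r), T (s & p).
T (s & p): α-rule — add T s, T p.
T ((r -> (p | (q & s))) <-> ~~~~r): β-rule — branch into T (r -> (p | (q & s))), T ~~~~r  //  F (r -> (p | (q & s))), F ~~~~r.
  branch 1 (add T (r -> (p | (q & s))), T ~~~~r):
    T ~~~~r: drop double negation, giving T ~~r.
    T ~~r: drop double negation, giving T r.
    T (r -> (p | (q & s))): β-rule — branch into F r  //  T (p | (q & s)).
      branch 1.1 (add F r):
        × closes — contains both r and ~r.
      branch 1.2 (add T (p | (q & s))):
        T (p | (q & s)): β-rule — branch into T p  //  T (q & s).
          branch 1.2.1 (add T p):
            ○ open, literals {p=true, r=true, s=true}.
          branch 1.2.2 (add T (q & s)):
            T (q & s): α-rule — add T q, T s.
            ○ open, literals {p=true, q=true, r=true, s=true}.
  branch 2 (add F (r -> (p | (q & s))), F ~~~~r):
    F (r -> (p | (q & s))): α-rule — add T r, F (p | (q & s)).
    F ~~~~r: drop double negation, giving F ~~r.
    F (p | (q & s)): α-rule — add F p, F (q & s).
    × closes — contains both p and ~p.
2 branches closed, 2 open.
Each open branch fixes some atoms; the unmentioned ones are free. Counting distinct full assignments: branch {p=true, r=true, s=true} (q, t) contributes 4 new; branch {p=true, q=true, r=true, s=true} (t) contributes 0 new. Total: 4.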